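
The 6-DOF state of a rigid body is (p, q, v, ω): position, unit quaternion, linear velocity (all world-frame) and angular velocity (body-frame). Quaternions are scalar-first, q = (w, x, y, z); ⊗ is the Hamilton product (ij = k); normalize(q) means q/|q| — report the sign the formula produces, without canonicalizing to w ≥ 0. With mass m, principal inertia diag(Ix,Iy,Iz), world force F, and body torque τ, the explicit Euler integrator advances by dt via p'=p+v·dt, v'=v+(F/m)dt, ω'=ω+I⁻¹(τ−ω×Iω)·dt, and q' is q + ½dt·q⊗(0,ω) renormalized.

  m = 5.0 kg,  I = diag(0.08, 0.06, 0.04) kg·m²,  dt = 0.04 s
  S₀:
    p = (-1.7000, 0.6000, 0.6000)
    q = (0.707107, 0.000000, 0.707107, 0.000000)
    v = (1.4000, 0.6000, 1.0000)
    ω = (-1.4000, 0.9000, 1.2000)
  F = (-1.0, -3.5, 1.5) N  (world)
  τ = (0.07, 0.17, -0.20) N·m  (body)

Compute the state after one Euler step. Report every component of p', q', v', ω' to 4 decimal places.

p + v·dt = (-1.6440, 0.6240, 0.6400)
new velocity v' = (1.3920, 0.5720, 1.0120)
ω×(Iω) gyroscopic = (-0.0216, -0.0672, 0.0252)
α = I⁻¹(τ − ω×Iω) = (1.1450, 3.9533, -5.6300)
ω' = ω + α·dt = (-1.3542, 1.0581, 0.9748)
2q̇ = q⊗(0,ω) = (-0.6363963, -0.1414214, 0.6363963, 1.8384782)
updated quaternion q' = (0.6938, -0.0028, 0.7192, 0.0367)

p' = (-1.6440, 0.6240, 0.6400)
q' = (0.6938, -0.0028, 0.7192, 0.0367)
v' = (1.3920, 0.5720, 1.0120)
ω' = (-1.3542, 1.0581, 0.9748)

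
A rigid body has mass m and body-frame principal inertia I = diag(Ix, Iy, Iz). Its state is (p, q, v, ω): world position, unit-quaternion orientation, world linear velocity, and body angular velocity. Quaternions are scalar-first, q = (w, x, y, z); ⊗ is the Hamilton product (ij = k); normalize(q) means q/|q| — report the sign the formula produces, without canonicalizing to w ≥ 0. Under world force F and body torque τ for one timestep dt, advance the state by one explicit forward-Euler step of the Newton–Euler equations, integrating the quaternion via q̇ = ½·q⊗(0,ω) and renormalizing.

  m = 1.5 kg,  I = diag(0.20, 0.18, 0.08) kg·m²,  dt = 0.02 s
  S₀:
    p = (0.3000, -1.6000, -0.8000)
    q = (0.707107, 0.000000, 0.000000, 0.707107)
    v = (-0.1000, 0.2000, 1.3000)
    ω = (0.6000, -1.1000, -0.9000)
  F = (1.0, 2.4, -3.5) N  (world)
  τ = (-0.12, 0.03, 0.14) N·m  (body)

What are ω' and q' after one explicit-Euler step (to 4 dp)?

ω' = (0.5979, -1.0895, -0.8683)
q' = (0.7134, 0.0120, -0.0035, 0.7007)

precession coupling ω×(Iω) = (-0.0990, -0.0648, 0.0132)
angular accel α = (-0.1050, 0.5267, 1.5850)
ω' = ω + α·dt = (0.5979, -1.0895, -0.8683)
2q̇ = q⊗(0,ω) = (0.6363963, 1.2020819, -0.3535535, -0.6363963)
q' = normalize(q + ½dt·q⊗(0,ω)) = (0.7134, 0.0120, -0.0035, 0.7007)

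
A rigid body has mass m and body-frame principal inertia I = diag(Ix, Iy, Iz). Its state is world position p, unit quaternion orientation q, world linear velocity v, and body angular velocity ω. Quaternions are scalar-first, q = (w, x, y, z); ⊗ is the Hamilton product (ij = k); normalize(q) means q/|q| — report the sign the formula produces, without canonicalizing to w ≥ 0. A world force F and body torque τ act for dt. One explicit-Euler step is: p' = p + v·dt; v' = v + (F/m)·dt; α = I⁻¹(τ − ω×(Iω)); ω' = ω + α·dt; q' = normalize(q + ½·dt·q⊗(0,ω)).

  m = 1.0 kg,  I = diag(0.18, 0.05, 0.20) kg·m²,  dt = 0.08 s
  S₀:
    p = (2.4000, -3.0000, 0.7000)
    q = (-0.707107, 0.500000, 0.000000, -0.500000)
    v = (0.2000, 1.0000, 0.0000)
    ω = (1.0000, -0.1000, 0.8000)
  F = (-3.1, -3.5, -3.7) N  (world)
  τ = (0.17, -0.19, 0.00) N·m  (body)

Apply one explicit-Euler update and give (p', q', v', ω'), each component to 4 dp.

a = F/m = (-3.1000, -3.5000, -3.7000)
new position p' = (2.4160, -2.9200, 0.7000)
v + (F/m)dt = (-0.0480, 0.7200, -0.2960)
gyro term ω×Iω = (-0.0120, -0.0160, 0.0130)
angular accel α = (1.0111, -3.4800, -0.0650)
ω' = ω + α·dt = (1.0809, -0.3784, 0.7948)
q⊗(0,ω) = (-0.1000000, -0.7571070, -0.8292893, -0.6156856)
q + ½dt·q⊗(0,ω), renormalized = (-0.7102, 0.4691, -0.0331, -0.5239)

p' = (2.4160, -2.9200, 0.7000)
q' = (-0.7102, 0.4691, -0.0331, -0.5239)
v' = (-0.0480, 0.7200, -0.2960)
ω' = (1.0809, -0.3784, 0.7948)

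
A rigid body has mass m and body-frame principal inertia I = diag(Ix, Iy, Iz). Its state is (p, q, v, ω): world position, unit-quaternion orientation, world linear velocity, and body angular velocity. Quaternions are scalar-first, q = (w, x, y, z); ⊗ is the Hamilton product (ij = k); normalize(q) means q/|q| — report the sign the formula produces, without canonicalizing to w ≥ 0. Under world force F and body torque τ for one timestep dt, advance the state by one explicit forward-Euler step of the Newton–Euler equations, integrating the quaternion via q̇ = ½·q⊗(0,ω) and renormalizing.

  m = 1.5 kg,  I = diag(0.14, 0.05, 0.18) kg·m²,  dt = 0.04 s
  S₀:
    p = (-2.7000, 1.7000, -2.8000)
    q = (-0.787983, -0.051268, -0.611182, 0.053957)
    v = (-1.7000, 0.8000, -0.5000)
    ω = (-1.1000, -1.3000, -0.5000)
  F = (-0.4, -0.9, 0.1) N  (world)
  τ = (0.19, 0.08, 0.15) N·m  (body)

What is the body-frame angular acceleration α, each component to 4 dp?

α = (0.7536, 2.0400, 1.5483)

ω×(Iω) gyroscopic = (0.0845, -0.0220, -0.1287)
(τ − ω×Iω)/I = (0.7536, 2.0400, 1.5483)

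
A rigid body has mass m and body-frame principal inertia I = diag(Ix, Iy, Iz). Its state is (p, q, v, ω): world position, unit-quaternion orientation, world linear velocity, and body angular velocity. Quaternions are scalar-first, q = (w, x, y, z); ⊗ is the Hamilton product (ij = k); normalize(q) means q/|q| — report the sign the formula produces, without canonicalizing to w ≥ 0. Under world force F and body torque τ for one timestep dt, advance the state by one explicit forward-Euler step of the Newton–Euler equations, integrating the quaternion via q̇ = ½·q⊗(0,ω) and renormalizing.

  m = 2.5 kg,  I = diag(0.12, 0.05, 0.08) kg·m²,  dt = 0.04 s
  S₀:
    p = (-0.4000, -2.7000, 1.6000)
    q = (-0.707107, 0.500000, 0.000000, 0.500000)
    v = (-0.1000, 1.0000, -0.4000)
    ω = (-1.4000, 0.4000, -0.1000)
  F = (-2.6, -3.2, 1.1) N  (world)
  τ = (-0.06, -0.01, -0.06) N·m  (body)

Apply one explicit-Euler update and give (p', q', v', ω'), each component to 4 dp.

new position p' = (-0.4040, -2.6600, 1.5840)
new velocity v' = (-0.1416, 0.9488, -0.3824)
precession coupling ω×(Iω) = (-0.0012, 0.0056, 0.0392)
(τ − ω×Iω)/I = (-0.4900, -0.3120, -1.2400)
ω' = ω + α·dt = (-1.4196, 0.3875, -0.1496)
2q̇ = q⊗(0,ω) = (0.7500000, 0.7899498, -0.9328428, 0.2707107)
q + ½dt·q⊗(0,ω), renormalized = (-0.6918, 0.5156, -0.0186, 0.5052)

p' = (-0.4040, -2.6600, 1.5840)
q' = (-0.6918, 0.5156, -0.0186, 0.5052)
v' = (-0.1416, 0.9488, -0.3824)
ω' = (-1.4196, 0.3875, -0.1496)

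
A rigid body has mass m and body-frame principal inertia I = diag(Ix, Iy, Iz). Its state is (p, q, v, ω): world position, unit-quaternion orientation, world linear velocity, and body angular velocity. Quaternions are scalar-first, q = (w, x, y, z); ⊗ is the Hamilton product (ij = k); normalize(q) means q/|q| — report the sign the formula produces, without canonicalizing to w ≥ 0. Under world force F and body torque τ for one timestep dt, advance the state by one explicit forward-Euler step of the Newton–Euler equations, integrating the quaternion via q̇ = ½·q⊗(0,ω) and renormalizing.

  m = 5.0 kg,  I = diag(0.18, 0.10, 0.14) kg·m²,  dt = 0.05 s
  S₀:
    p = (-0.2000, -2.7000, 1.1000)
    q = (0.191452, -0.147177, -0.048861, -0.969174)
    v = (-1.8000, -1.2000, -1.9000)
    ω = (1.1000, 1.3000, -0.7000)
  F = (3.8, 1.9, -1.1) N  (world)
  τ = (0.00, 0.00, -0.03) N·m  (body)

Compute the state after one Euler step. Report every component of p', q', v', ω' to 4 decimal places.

p' = (-0.2900, -2.7600, 1.0050)
q' = (0.1799, -0.1094, -0.0718, -0.9749)
v' = (-1.7620, -1.1810, -1.9110)
ω' = (1.1101, 1.3154, -0.6699)

(τ − ω×Iω)/I = (0.2022, 0.3080, 0.6029)
new body rate ω' = (1.1101, 1.3154, -0.6699)
Hamilton product q⊗(0,ω) = (-0.4530078, 1.5047261, -0.9202277, -0.2715994)
q + ½dt·q⊗(0,ω), renormalized = (0.1799, -0.1094, -0.0718, -0.9749)
linear accel F/m = (0.7600, 0.3800, -0.2200)
new position p' = (-0.2900, -2.7600, 1.0050)
v' = v + a·dt = (-1.7620, -1.1810, -1.9110)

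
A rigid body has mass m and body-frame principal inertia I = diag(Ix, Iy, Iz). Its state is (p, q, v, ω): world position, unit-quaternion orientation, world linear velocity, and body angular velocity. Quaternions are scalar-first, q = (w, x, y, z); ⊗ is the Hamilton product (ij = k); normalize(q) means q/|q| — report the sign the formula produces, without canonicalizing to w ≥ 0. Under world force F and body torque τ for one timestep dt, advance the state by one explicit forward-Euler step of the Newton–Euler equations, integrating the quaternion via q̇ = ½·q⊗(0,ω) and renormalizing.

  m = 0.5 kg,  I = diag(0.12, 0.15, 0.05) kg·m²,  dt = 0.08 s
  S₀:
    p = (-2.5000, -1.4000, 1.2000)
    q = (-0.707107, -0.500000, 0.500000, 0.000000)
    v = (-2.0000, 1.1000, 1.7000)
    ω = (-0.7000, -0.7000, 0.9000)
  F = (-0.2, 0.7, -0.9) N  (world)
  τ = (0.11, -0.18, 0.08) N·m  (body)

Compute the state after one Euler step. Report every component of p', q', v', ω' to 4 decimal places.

linear accel F/m = (-0.4000, 1.4000, -1.8000)
new position p' = (-2.6600, -1.3120, 1.3360)
v + (F/m)dt = (-2.0320, 1.2120, 1.5560)
ω×(Iω) gyroscopic = (0.0630, -0.0441, 0.0147)
(τ − ω×Iω)/I = (0.3917, -0.9060, 1.3060)
new body rate ω' = (-0.6687, -0.7725, 1.0045)
2q̇ = q⊗(0,ω) = (0.0000000, 0.9449749, 0.9449749, 0.0636037)
q' = normalize(q + ½dt·q⊗(0,ω)) = (-0.7061, -0.4615, 0.5370, 0.0025)

p' = (-2.6600, -1.3120, 1.3360)
q' = (-0.7061, -0.4615, 0.5370, 0.0025)
v' = (-2.0320, 1.2120, 1.5560)
ω' = (-0.6687, -0.7725, 1.0045)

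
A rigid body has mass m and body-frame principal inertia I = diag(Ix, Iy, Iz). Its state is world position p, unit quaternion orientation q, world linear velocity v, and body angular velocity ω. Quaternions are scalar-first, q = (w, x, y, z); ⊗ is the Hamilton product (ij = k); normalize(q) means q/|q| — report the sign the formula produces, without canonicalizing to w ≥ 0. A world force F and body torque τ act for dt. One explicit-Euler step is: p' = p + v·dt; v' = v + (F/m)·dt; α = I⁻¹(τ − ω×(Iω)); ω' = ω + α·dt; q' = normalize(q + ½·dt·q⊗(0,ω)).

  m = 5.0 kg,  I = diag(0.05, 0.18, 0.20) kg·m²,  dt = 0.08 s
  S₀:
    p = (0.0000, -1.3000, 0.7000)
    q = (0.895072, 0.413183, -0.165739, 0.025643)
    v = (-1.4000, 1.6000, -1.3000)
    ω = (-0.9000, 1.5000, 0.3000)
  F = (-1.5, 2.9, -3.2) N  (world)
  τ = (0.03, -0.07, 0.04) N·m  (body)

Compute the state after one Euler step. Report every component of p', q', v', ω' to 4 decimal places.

a = (-0.3000, 0.5800, -0.6400)
new position p' = (-0.1120, -1.1720, 0.5960)
v + (F/m)dt = (-1.4240, 1.6464, -1.3512)
ω×(Iω) gyroscopic = (0.0090, 0.0405, -0.1755)
angular accel α = (0.4200, -0.6139, 1.0775)
new body rate ω' = (-0.8664, 1.4509, 0.3862)
2q̇ = q⊗(0,ω) = (0.6127803, -0.8937510, 1.1955744, 0.7391310)
q' = normalize(q + ½dt·q⊗(0,ω)) = (0.9173, 0.3765, -0.1176, 0.0551)

p' = (-0.1120, -1.1720, 0.5960)
q' = (0.9173, 0.3765, -0.1176, 0.0551)
v' = (-1.4240, 1.6464, -1.3512)
ω' = (-0.8664, 1.4509, 0.3862)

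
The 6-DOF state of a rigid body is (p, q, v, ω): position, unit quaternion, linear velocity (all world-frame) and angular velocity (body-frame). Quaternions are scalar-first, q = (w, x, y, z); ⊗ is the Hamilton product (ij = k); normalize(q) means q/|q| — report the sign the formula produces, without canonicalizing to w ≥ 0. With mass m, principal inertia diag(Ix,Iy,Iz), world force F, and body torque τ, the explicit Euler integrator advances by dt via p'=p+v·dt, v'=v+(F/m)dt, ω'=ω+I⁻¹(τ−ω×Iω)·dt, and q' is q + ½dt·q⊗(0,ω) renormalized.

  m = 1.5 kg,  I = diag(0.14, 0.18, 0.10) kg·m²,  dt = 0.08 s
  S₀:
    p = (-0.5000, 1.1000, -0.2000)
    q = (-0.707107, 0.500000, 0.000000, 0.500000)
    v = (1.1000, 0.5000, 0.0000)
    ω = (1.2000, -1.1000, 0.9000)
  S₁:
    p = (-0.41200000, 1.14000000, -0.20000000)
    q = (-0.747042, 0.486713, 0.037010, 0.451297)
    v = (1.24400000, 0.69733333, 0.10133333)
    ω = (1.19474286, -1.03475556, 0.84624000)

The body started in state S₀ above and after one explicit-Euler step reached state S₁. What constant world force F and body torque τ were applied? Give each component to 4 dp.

F = (2.7000, 3.7000, 1.9000)
τ = (0.0700, 0.1900, -0.1200)

Δω = ω₁−ω₀ = (-0.00525714, 0.06524444, -0.05376000)
τ = I·(Δω/dt) + ω₀×(Iω₀) = (0.0700, 0.1900, -0.1200)
v₁ − v₀ = (0.14400000, 0.19733333, 0.10133333)
m·(v₁−v₀)/dt = (2.7000, 3.7000, 1.9000)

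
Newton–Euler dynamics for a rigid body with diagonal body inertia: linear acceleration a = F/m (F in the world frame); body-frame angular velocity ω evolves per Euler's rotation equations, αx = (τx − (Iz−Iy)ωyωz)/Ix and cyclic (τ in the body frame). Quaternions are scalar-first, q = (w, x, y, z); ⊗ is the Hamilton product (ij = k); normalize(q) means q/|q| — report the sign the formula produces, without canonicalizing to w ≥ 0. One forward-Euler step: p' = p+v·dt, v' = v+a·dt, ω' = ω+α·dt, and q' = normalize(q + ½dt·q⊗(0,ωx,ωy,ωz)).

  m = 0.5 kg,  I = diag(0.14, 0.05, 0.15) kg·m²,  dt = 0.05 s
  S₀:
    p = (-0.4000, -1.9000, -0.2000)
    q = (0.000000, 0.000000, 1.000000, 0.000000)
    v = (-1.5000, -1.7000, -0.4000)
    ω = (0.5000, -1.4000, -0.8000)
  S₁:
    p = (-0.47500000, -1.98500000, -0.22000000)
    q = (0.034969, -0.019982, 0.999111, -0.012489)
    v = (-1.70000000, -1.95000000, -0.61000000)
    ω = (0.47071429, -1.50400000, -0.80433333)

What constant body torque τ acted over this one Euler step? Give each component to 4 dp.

ω₁ − ω₀ = (-0.02928571, -0.10400000, -0.00433333)
precession coupling = (0.1120, 0.0040, 0.0630)
I·α + gyro = (0.0300, -0.1000, 0.0500)

τ = (0.0300, -0.1000, 0.0500)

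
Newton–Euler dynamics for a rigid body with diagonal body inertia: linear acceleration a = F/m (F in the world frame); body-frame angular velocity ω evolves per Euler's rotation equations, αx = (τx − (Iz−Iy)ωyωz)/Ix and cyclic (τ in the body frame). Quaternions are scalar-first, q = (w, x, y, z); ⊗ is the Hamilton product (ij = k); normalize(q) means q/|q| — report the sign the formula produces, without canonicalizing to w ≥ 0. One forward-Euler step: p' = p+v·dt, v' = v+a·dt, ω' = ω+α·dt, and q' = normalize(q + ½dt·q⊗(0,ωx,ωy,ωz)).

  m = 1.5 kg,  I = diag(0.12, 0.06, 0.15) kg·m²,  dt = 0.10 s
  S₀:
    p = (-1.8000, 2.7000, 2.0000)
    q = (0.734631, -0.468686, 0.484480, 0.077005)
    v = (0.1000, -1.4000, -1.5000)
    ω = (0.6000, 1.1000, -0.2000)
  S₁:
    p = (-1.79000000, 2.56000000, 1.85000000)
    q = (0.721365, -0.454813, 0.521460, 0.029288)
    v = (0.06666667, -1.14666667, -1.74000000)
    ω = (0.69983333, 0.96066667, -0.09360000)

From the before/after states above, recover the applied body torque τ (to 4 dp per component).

τ = (0.1000, -0.0800, 0.1200)

Δω = ω₁−ω₀ = (0.09983333, -0.13933333, 0.10640000)
gyro term ω₀×Iω₀ = (-0.0198, 0.0036, -0.0396)
I·α + gyro = (0.1000, -0.0800, 0.1200)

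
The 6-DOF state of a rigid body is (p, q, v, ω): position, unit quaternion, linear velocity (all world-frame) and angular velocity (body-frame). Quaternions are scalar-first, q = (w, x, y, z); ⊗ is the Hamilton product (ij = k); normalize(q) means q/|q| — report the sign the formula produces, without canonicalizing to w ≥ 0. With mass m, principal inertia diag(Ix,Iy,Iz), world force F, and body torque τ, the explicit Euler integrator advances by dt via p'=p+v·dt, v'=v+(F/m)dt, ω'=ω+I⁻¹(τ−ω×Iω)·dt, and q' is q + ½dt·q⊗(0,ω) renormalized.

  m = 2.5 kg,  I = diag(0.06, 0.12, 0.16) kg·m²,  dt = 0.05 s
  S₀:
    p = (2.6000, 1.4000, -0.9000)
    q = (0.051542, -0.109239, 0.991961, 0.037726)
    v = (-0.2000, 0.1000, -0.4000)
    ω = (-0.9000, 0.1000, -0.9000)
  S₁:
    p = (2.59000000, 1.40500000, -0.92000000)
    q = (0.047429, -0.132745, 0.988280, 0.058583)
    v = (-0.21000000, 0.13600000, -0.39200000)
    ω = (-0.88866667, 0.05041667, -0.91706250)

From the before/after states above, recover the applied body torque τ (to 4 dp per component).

τ = (0.0100, -0.2000, -0.0600)

ω₁ − ω₀ = (0.01133333, -0.04958333, -0.01706250)
τ = I·(Δω/dt) + ω₀×(Iω₀) = (0.0100, -0.2000, -0.0600)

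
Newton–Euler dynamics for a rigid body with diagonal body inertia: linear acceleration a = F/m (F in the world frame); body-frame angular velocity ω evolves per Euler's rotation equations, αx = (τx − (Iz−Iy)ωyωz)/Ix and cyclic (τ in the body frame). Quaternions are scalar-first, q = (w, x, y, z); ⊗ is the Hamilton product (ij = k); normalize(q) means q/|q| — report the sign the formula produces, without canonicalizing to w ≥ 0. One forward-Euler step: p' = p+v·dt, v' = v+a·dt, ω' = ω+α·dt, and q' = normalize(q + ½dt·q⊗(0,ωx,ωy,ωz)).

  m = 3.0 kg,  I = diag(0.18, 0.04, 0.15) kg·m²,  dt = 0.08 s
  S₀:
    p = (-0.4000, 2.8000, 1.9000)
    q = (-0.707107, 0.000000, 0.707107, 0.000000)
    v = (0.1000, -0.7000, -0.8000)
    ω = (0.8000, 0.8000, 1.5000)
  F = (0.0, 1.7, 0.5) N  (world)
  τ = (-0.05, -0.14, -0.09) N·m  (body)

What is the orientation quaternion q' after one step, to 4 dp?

q' = (-0.7277, 0.0197, 0.6826, -0.0649)

q⊗(0,ω) = (-0.5656856, 0.4949749, -0.5656856, -1.6263461)
q + ½dt·q⊗(0,ω), renormalized = (-0.7277, 0.0197, 0.6826, -0.0649)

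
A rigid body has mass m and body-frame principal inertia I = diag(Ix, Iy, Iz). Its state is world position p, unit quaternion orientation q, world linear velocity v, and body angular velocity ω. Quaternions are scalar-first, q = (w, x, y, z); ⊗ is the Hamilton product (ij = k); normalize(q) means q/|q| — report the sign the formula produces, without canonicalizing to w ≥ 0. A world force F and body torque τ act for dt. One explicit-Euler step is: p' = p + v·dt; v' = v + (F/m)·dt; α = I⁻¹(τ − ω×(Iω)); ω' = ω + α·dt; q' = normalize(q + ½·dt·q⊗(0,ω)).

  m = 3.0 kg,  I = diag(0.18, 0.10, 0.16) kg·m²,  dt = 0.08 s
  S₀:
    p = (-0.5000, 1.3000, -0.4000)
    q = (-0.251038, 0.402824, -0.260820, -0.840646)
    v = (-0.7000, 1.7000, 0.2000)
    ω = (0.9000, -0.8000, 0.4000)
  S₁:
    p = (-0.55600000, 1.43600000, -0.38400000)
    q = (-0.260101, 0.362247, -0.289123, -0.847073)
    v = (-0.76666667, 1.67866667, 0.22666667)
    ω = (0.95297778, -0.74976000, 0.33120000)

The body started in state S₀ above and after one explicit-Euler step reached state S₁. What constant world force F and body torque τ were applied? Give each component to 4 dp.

F = (-2.5000, -0.8000, 1.0000)
τ = (0.1000, 0.0700, -0.0800)

v₁ − v₀ = (-0.06666667, -0.02133333, 0.02666667)
applied force F = (-2.5000, -0.8000, 1.0000)
rate change Δω = (0.05297778, 0.05024000, -0.06880000)
gyro term ω₀×Iω₀ = (-0.0192, 0.0072, 0.0576)
I·α + gyro = (0.1000, 0.0700, -0.0800)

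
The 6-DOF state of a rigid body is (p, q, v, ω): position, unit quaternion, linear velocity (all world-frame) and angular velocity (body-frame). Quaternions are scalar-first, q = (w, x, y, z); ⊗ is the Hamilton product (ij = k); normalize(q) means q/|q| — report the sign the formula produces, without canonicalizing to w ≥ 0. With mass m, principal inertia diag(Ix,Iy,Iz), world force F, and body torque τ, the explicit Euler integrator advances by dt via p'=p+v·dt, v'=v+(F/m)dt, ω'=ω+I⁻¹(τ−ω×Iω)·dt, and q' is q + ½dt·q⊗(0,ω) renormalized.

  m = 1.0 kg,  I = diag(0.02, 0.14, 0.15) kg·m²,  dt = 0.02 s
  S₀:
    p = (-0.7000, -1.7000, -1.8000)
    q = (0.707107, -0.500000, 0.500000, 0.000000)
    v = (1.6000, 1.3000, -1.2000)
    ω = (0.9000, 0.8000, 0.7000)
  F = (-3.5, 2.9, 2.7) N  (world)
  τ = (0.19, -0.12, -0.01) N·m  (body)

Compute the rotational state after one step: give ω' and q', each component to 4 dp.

ω' = (1.0844, 0.7946, 0.6871)
q' = (0.7075, -0.4901, 0.5091, -0.0035)

ω×(Iω) gyroscopic = (0.0056, -0.0819, 0.0864)
α = I⁻¹(τ − ω×Iω) = (9.2200, -0.2721, -0.6427)
ω + α·dt = (1.0844, 0.7946, 0.6871)
Hamilton product q⊗(0,ω) = (0.0500000, 0.9863963, 0.9156856, -0.3550251)
updated quaternion q' = (0.7075, -0.4901, 0.5091, -0.0035)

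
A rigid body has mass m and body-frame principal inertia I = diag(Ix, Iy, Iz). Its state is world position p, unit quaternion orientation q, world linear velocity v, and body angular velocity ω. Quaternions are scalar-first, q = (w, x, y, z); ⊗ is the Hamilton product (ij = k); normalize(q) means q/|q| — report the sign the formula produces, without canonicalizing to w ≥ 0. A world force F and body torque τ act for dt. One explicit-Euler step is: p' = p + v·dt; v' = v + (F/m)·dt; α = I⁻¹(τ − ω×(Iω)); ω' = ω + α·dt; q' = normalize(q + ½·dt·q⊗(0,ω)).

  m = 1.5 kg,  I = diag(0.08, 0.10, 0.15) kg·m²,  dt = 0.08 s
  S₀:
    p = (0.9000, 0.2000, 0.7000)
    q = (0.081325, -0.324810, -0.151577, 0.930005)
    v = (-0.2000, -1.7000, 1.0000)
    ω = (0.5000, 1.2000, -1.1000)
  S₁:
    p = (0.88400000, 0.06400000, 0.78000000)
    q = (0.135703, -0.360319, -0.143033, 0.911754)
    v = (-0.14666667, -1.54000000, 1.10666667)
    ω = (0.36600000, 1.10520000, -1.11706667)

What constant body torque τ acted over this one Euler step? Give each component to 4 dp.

rate change Δω = (-0.13400000, -0.09480000, -0.01706667)
gyro term ω₀×Iω₀ = (-0.0660, 0.0385, 0.0120)
applied torque τ = (-0.2000, -0.0800, -0.0200)

τ = (-0.2000, -0.0800, -0.0200)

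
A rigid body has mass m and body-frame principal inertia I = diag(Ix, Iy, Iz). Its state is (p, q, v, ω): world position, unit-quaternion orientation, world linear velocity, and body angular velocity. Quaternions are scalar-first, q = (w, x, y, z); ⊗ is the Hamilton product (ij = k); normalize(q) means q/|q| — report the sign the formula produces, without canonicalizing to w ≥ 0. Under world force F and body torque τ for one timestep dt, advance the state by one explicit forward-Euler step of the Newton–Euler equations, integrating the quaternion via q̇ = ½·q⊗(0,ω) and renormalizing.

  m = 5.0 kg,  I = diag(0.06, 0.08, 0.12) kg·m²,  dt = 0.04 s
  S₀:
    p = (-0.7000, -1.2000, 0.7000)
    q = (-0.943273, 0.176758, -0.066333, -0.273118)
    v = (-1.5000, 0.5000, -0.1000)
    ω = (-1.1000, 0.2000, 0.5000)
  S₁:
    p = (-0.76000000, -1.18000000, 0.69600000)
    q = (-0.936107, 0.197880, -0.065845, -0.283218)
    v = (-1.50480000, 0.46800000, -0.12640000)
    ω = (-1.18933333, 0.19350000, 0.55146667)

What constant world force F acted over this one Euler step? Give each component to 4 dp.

velocity change Δv = (-0.00480000, -0.03200000, -0.02640000)
m·(v₁−v₀)/dt = (-0.6000, -4.0000, -3.3000)

F = (-0.6000, -4.0000, -3.3000)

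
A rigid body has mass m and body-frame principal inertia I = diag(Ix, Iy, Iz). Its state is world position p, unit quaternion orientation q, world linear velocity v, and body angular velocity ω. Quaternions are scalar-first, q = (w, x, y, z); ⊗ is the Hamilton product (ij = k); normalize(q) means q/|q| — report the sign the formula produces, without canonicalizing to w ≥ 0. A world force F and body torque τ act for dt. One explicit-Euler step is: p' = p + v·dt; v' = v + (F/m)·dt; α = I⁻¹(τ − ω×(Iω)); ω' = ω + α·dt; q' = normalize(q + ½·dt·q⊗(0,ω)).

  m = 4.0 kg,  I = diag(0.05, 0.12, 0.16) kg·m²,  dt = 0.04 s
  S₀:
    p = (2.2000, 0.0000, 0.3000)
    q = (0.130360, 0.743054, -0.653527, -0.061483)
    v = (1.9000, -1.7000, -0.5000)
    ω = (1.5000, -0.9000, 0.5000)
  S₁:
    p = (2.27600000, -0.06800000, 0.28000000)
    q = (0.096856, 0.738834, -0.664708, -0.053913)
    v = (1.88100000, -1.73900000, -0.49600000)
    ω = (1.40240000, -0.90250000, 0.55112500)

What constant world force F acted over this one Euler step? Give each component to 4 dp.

Δv = v₁−v₀ = (-0.01900000, -0.03900000, 0.00400000)
applied force F = (-1.9000, -3.9000, 0.4000)

F = (-1.9000, -3.9000, 0.4000)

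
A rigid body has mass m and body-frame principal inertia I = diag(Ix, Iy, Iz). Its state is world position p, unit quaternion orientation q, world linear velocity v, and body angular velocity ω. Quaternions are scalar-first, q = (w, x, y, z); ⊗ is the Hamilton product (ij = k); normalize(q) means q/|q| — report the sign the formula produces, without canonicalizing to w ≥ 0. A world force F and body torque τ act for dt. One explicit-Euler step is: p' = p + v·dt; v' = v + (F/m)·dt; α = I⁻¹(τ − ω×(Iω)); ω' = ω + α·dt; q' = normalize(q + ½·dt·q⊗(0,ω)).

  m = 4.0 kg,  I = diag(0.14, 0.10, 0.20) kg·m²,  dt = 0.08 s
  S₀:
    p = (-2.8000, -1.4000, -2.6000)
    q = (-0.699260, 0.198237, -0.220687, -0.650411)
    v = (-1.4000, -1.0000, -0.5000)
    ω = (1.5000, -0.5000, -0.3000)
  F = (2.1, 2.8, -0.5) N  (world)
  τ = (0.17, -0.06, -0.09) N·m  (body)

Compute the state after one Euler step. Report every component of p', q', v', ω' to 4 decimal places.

p' = (-2.9120, -1.4800, -2.6400)
q' = (-0.7219, 0.1456, -0.2428, -0.6314)
v' = (-1.3580, -0.9440, -0.5100)
ω' = (1.5886, -0.5696, -0.3480)

a = F/m = (0.5250, 0.7000, -0.1250)
p' = p + v·dt = (-2.9120, -1.4800, -2.6400)
new velocity v' = (-1.3580, -0.9440, -0.5100)
precession coupling ω×(Iω) = (0.0150, 0.0270, 0.0300)
α = I⁻¹(τ − ω×Iω) = (1.1071, -0.8700, -0.6000)
new body rate ω' = (1.5886, -0.5696, -0.3480)
Hamilton product q⊗(0,ω) = (-0.6028223, -1.3078894, -0.5665154, 0.4416900)
q + ½dt·q⊗(0,ω), renormalized = (-0.7219, 0.1456, -0.2428, -0.6314)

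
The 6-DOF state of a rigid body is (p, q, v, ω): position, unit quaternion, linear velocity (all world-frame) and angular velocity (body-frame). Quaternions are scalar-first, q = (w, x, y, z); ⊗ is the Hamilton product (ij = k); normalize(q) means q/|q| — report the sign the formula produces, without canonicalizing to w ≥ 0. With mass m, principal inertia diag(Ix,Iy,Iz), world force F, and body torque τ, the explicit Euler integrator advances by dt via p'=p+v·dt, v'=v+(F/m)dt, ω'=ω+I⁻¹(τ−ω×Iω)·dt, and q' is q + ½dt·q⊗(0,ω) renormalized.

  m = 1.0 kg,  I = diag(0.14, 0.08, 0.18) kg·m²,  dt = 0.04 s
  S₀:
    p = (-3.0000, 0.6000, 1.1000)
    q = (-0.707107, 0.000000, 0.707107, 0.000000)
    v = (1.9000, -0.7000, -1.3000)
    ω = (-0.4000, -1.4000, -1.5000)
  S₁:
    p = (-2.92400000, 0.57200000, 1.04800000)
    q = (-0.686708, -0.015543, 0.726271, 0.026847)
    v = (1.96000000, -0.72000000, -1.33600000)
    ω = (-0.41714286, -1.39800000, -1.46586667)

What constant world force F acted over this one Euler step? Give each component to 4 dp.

velocity change Δv = (0.06000000, -0.02000000, -0.03600000)
F = m·Δv/dt = (1.5000, -0.5000, -0.9000)

F = (1.5000, -0.5000, -0.9000)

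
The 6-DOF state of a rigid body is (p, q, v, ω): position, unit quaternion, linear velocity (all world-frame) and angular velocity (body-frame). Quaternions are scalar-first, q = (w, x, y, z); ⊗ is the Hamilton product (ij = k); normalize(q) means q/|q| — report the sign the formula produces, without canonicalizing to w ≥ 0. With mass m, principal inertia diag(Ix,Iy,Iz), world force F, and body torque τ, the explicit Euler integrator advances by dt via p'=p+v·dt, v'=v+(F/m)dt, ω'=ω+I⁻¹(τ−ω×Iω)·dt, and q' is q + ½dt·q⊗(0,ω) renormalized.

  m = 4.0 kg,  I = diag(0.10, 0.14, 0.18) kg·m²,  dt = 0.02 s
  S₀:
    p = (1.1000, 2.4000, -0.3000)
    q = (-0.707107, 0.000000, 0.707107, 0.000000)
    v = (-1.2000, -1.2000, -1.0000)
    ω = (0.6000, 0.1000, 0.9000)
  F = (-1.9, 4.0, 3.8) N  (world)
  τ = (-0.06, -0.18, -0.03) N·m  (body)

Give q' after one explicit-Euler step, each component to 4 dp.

q⊗(0,ω) = (-0.0707107, 0.2121321, -0.0707107, -1.0606605)
q' = normalize(q + ½dt·q⊗(0,ω)) = (-0.7078, 0.0021, 0.7064, -0.0106)

q' = (-0.7078, 0.0021, 0.7064, -0.0106)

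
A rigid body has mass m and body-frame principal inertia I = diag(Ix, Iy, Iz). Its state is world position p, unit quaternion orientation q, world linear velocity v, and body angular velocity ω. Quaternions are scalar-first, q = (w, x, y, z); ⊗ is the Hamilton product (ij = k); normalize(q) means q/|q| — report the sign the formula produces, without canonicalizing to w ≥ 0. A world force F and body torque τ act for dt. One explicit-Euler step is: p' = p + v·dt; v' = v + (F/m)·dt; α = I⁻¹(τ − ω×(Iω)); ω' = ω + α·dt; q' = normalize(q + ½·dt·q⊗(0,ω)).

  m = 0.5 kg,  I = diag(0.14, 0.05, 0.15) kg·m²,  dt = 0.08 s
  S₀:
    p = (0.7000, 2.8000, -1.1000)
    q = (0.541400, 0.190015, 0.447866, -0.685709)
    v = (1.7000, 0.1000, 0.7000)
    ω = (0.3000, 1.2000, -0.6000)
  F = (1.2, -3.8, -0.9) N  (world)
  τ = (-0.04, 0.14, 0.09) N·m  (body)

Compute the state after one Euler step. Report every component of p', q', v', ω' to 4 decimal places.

p' = (0.8360, 2.8080, -1.0440)
q' = (0.5004, 0.2183, 0.4695, -0.6939)
v' = (1.8920, -0.5080, 0.5560)
ω' = (0.3183, 1.4211, -0.5347)

precession coupling ω×(Iω) = (-0.0720, 0.0018, -0.0324)
(τ − ω×Iω)/I = (0.2286, 2.7640, 0.8160)
ω + α·dt = (0.3183, 1.4211, -0.5347)
2q̇ = q⊗(0,ω) = (-1.0058691, 0.7165512, 0.5579763, -0.2311818)
q' = normalize(q + ½dt·q⊗(0,ω)) = (0.5004, 0.2183, 0.4695, -0.6939)
a = (2.4000, -7.6000, -1.8000)
new position p' = (0.8360, 2.8080, -1.0440)
v' = v + a·dt = (1.8920, -0.5080, 0.5560)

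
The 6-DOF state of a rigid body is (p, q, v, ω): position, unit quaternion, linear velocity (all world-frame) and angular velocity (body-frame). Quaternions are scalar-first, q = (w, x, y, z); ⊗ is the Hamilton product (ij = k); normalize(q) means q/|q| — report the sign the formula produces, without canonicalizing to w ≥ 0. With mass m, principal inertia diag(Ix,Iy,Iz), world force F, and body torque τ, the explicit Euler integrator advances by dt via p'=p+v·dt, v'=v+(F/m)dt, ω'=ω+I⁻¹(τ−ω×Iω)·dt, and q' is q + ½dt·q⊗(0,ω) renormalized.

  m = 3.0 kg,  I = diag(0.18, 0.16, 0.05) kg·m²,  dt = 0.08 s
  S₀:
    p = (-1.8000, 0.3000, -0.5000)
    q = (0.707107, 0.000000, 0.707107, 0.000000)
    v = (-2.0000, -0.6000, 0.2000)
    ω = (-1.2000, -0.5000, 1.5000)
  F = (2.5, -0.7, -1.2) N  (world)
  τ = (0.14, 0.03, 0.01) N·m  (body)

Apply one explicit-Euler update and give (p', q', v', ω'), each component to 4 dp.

p' = (-1.9600, 0.2520, -0.4840)
q' = (0.7190, 0.0085, 0.6908, 0.0761)
v' = (-1.9333, -0.6187, 0.1680)
ω' = (-1.1744, -0.3680, 1.5352)

a = (0.8333, -0.2333, -0.4000)
p + v·dt = (-1.9600, 0.2520, -0.4840)
v + (F/m)dt = (-1.9333, -0.6187, 0.1680)
angular accel α = (0.3194, 1.6500, 0.4400)
ω + α·dt = (-1.1744, -0.3680, 1.5352)
2q̇ = q⊗(0,ω) = (0.3535535, 0.2121321, -0.3535535, 1.9091889)
updated quaternion q' = (0.7190, 0.0085, 0.6908, 0.0761)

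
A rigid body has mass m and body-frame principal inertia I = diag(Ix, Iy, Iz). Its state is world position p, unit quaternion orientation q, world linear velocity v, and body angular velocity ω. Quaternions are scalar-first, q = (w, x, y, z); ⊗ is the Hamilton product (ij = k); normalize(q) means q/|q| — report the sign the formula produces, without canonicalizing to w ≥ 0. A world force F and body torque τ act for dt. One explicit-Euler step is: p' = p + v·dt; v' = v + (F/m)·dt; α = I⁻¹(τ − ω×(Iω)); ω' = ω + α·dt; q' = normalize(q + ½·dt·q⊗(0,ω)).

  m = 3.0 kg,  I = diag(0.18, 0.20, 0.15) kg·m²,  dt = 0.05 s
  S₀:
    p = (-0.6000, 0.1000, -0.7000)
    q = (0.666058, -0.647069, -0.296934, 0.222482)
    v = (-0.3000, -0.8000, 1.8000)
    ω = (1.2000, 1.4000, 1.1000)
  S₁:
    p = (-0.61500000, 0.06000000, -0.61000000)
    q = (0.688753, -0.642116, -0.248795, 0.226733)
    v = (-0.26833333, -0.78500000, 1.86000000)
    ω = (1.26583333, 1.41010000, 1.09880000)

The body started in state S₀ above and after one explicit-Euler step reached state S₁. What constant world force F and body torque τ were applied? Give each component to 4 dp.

F = (1.9000, 0.9000, 3.6000)
τ = (0.1600, 0.0800, 0.0300)

velocity change Δv = (0.03166667, 0.01500000, 0.06000000)
m·(v₁−v₀)/dt = (1.9000, 0.9000, 3.6000)
rate change Δω = (0.06583333, 0.01010000, -0.00120000)
ω₀×(Iω₀) = (-0.0770, 0.0396, 0.0336)
τ = I·(Δω/dt) + ω₀×(Iω₀) = (0.1600, 0.0800, 0.0300)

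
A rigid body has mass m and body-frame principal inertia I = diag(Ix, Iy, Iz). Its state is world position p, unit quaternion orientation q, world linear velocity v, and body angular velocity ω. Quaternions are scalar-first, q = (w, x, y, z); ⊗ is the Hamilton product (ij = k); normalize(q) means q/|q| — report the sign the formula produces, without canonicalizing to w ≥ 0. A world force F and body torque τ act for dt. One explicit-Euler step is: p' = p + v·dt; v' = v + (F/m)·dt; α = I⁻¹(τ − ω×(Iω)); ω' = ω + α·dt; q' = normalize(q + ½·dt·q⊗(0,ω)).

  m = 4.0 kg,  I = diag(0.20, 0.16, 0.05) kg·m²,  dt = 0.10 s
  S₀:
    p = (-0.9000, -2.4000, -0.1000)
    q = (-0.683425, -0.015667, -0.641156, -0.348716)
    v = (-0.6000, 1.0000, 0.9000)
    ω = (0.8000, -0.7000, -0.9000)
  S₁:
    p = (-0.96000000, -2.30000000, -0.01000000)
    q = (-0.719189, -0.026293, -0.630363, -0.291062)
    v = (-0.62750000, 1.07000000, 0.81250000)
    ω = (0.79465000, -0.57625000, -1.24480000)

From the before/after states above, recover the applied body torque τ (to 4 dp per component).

rate change Δω = (-0.00535000, 0.12375000, -0.34480000)
precession coupling = (-0.0693, -0.1080, 0.0224)
τ = I·(Δω/dt) + ω₀×(Iω₀) = (-0.0800, 0.0900, -0.1500)

τ = (-0.0800, 0.0900, -0.1500)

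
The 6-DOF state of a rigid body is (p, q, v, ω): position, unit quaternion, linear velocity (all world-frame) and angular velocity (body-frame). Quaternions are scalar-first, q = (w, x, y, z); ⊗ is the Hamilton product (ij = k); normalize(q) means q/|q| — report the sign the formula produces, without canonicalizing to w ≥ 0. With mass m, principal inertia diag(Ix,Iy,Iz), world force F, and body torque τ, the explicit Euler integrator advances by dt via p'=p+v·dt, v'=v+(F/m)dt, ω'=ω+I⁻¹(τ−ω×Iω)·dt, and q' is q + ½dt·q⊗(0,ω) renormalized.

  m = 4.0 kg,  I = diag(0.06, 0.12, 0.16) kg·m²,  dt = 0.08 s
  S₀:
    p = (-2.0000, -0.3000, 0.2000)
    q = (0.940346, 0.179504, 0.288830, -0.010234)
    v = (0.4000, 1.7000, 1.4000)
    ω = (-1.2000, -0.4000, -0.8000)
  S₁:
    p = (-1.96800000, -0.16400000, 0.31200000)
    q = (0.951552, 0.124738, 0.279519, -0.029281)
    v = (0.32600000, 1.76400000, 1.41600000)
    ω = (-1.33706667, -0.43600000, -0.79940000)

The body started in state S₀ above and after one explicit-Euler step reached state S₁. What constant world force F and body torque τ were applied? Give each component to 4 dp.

F = (-3.7000, 3.2000, 0.8000)
τ = (-0.0900, -0.1500, 0.0300)

rate change Δω = (-0.13706667, -0.03600000, 0.00060000)
ω₀×(Iω₀) = (0.0128, -0.0960, 0.0288)
I·α + gyro = (-0.0900, -0.1500, 0.0300)
Δv = v₁−v₀ = (-0.07400000, 0.06400000, 0.01600000)
applied force F = (-3.7000, 3.2000, 0.8000)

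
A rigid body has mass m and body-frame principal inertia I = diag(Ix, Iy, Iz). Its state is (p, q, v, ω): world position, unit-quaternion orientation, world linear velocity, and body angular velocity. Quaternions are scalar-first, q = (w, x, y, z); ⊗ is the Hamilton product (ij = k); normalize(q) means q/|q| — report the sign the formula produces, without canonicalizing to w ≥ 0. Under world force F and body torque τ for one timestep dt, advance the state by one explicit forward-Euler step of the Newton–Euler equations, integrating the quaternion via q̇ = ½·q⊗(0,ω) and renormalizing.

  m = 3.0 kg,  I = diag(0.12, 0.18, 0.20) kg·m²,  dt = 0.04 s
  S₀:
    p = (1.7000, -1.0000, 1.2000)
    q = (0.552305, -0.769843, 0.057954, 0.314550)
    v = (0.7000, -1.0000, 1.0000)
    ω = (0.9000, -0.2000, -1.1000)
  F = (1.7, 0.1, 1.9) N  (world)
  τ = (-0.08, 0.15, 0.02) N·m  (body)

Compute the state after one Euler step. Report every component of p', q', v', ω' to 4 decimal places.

precession coupling ω×(Iω) = (0.0044, 0.0792, -0.0108)
(τ − ω×Iω)/I = (-0.7033, 0.3933, 0.1540)
new body rate ω' = (0.8719, -0.1843, -1.0938)
2q̇ = q⊗(0,ω) = (1.0504545, 0.4962351, -0.6741933, -0.5057255)
q' = normalize(q + ½dt·q⊗(0,ω)) = (0.5731, -0.7596, 0.0445, 0.3043)
a = (0.5667, 0.0333, 0.6333)
p + v·dt = (1.7280, -1.0400, 1.2400)
v' = v + a·dt = (0.7227, -0.9987, 1.0253)

p' = (1.7280, -1.0400, 1.2400)
q' = (0.5731, -0.7596, 0.0445, 0.3043)
v' = (0.7227, -0.9987, 1.0253)
ω' = (0.8719, -0.1843, -1.0938)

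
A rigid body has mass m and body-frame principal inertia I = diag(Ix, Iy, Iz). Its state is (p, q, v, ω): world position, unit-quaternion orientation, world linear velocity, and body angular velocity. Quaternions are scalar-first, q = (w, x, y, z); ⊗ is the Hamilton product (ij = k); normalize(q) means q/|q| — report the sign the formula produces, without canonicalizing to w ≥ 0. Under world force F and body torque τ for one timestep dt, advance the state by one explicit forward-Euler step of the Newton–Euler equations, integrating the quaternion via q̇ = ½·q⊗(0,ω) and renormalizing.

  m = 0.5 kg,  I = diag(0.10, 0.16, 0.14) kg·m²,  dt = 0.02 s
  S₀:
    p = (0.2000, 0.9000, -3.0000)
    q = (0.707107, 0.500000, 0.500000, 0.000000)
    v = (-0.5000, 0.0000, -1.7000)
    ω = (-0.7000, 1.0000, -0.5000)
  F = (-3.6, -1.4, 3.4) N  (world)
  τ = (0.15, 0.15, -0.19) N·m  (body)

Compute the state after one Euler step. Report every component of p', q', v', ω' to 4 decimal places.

a = F/m = (-7.2000, -2.8000, 6.8000)
p' = p + v·dt = (0.1900, 0.9000, -3.0340)
v' = v + a·dt = (-0.6440, -0.0560, -1.5640)
precession coupling ω×(Iω) = (0.0100, -0.0140, -0.0420)
α = I⁻¹(τ − ω×Iω) = (1.4000, 1.0250, -1.0571)
ω' = ω + α·dt = (-0.6720, 1.0205, -0.5211)
q⊗(0,ω) = (-0.1500000, -0.7449749, 0.9571070, 0.4964465)
q' = normalize(q + ½dt·q⊗(0,ω)) = (0.7055, 0.4925, 0.5095, 0.0050)

p' = (0.1900, 0.9000, -3.0340)
q' = (0.7055, 0.4925, 0.5095, 0.0050)
v' = (-0.6440, -0.0560, -1.5640)
ω' = (-0.6720, 1.0205, -0.5211)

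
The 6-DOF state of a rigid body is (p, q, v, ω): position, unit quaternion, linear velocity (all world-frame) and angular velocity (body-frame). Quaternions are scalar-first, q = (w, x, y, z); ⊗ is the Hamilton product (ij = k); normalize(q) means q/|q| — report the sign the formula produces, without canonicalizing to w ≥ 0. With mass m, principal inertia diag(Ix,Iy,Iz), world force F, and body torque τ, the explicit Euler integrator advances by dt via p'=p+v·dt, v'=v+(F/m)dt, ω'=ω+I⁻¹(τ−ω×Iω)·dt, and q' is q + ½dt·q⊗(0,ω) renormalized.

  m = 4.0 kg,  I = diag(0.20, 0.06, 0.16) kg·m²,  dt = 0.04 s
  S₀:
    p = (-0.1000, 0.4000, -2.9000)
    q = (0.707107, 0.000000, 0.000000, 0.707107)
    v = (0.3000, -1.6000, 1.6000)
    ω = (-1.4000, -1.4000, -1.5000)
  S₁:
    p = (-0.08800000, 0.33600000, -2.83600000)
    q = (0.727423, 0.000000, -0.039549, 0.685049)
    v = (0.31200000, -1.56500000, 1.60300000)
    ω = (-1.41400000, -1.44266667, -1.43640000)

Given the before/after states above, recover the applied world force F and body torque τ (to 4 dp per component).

v₁ − v₀ = (0.01200000, 0.03500000, 0.00300000)
F = m·Δv/dt = (1.2000, 3.5000, 0.3000)
Δω = ω₁−ω₀ = (-0.01400000, -0.04266667, 0.06360000)
gyro term ω₀×Iω₀ = (0.2100, 0.0840, -0.2744)
τ = I·(Δω/dt) + ω₀×(Iω₀) = (0.1400, 0.0200, -0.0200)

F = (1.2000, 3.5000, 0.3000)
τ = (0.1400, 0.0200, -0.0200)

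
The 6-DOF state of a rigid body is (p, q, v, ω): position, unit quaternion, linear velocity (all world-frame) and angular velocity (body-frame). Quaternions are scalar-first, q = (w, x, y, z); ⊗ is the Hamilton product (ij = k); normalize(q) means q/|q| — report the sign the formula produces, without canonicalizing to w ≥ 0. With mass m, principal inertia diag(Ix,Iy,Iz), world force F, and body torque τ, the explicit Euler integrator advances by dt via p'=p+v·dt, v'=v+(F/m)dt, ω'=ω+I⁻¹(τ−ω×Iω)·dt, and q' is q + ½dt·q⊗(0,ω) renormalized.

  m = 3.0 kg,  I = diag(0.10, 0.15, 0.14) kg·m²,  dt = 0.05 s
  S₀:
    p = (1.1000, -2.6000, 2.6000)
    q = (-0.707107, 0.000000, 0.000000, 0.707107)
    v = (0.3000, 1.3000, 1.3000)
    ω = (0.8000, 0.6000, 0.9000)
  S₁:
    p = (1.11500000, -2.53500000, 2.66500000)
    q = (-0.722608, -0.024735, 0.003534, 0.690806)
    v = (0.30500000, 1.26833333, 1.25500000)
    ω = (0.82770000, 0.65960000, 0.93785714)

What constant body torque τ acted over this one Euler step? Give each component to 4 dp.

Δω = ω₁−ω₀ = (0.02770000, 0.05960000, 0.03785714)
applied torque τ = (0.0500, 0.1500, 0.1300)

τ = (0.0500, 0.1500, 0.1300)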